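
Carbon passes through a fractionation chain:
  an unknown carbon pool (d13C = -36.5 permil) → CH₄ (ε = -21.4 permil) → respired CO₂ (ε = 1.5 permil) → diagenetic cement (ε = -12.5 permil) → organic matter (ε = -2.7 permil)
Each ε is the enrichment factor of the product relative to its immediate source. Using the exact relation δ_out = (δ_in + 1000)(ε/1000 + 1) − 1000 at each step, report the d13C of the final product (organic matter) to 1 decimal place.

step 1: δ = (-36.50 + 1000)·(-21.4/1000 + 1) − 1000 = -57.12 permil
step 2: δ = (-57.12 + 1000)·(1.5/1000 + 1) − 1000 = -55.70 permil
step 3: δ = (-55.70 + 1000)·(-12.5/1000 + 1) − 1000 = -67.51 permil
step 4: δ = (-67.51 + 1000)·(-2.7/1000 + 1) − 1000 = -70.03 permil

-70.0 permil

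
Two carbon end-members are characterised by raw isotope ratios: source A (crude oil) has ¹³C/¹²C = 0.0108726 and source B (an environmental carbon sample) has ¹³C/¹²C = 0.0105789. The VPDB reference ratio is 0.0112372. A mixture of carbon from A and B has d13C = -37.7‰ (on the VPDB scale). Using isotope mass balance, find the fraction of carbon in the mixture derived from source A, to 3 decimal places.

0.799

δ_A = (0.0108726/0.0112372 − 1)×1000 = (0.967554 − 1)×1000 = -32.446‰
δ_B = (0.0105789/0.0112372 − 1)×1000 = (0.941418 − 1)×1000 = -58.582‰
f_A = (δ_mix − δ_B)/(δ_A − δ_B) = (-37.7 − (-58.582))/(-32.446 − (-58.582))
f_A = 20.882 / 26.136 = 0.7990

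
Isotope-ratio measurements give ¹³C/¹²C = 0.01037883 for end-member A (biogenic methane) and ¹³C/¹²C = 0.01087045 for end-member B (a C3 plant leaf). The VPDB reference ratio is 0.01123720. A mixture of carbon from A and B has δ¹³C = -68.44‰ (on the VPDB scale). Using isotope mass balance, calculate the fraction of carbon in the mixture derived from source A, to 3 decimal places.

δ_A = (0.01037883/0.01123720 − 1)×1000 = (0.923614 − 1)×1000 = -76.386‰
δ_B = (0.01087045/0.01123720 − 1)×1000 = (0.967363 − 1)×1000 = -32.637‰
f_A = (δ_mix − δ_B)/(δ_A − δ_B) = (-68.44 − (-32.637))/(-76.386 − (-32.637))
f_A = -35.803 / -43.749 = 0.8184

0.818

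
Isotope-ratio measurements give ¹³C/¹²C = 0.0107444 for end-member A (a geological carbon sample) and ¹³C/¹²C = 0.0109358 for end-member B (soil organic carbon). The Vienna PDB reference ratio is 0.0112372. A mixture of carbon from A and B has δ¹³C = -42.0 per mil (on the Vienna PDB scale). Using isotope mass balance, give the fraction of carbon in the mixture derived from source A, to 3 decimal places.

0.891

δ_A = (0.0107444/0.0112372 − 1)×1000 = (0.956146 − 1)×1000 = -43.854 per mil
δ_B = (0.0109358/0.0112372 − 1)×1000 = (0.973178 − 1)×1000 = -26.822 per mil
f_A = (δ_mix − δ_B)/(δ_A − δ_B) = (-42.0 − (-26.822))/(-43.854 − (-26.822))
f_A = -15.178 / -17.033 = 0.8911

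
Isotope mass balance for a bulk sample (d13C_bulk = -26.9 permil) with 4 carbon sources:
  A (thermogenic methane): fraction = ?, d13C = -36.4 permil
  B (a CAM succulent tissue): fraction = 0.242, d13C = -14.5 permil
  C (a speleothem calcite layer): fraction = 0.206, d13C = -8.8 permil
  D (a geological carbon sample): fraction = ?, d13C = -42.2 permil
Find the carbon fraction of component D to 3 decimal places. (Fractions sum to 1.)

Let f_D and f_A be the unknown fractions; fractions sum to 1 so f_D + f_A = 0.552.
Mass balance: Σ fᵢ·δᵢ = δ_bulk ⇒ f_D·(-42.2) + f_A·(-36.4) = -26.9 − (-5.322) = -21.578
Substitute f_A = 0.552 − f_D:
f_D·(-42.2 − -36.4) = -21.578 − 0.552×(-36.4) = -1.485
f_D = -1.485 / -5.8 = 0.2561

0.256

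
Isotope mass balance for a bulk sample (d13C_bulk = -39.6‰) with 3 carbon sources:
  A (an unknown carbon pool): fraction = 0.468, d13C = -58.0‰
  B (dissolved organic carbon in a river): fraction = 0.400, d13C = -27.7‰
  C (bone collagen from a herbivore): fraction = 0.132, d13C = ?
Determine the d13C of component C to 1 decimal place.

-10.4‰

Isotope mass balance: δ_bulk = Σ fᵢ·δᵢ.
-39.6 = 0.468×(-58.0) + 0.400×(-27.7) + 0.132×δ_C
0.132·δ_C = -39.6 − (-38.224) = -1.376
δ_C = -1.376 / 0.132 = -10.42‰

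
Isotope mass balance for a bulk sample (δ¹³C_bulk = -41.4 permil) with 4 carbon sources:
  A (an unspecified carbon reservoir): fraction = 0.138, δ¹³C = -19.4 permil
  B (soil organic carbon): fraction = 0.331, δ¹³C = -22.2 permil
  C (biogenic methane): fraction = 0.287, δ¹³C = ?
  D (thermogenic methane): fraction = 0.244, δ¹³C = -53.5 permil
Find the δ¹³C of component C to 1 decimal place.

Isotope mass balance: δ_bulk = Σ fᵢ·δᵢ.
-41.4 = 0.138×(-19.4) + 0.331×(-22.2) + 0.287×δ_C + 0.244×(-53.5)
0.287·δ_C = -41.4 − (-23.079) = -18.321
δ_C = -18.321 / 0.287 = -63.83 permil

-63.8 permil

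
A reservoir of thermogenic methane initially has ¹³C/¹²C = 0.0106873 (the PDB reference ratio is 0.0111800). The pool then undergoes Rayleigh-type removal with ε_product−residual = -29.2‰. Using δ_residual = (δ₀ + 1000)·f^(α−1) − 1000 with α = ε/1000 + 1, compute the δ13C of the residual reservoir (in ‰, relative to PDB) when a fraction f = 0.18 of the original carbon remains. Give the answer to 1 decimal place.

δ₀ = (0.0106873/0.0111800 − 1)×1000 = (0.955930 − 1)×1000 = -44.070‰
α − 1 = ε/1000 = -0.0292
f^(α−1) = 0.18^(-0.0292) = 1.051347
δ_res = (-44.070 + 1000) × 1.051347 − 1000 = 1005.014 − 1000 = 5.01‰

5.0‰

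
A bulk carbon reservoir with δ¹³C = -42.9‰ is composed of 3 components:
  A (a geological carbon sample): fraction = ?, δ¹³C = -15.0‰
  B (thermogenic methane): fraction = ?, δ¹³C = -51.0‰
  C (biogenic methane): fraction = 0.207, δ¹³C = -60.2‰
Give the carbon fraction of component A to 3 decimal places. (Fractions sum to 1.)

Let f_A and f_B be the unknown fractions; fractions sum to 1 so f_A + f_B = 0.793.
Mass balance: Σ fᵢ·δᵢ = δ_bulk ⇒ f_A·(-15.0) + f_B·(-51.0) = -42.9 − (-12.461) = -30.439
Substitute f_B = 0.793 − f_A:
f_A·(-15.0 − -51.0) = -30.439 − 0.793×(-51.0) = 10.004
f_A = 10.004 / 36.0 = 0.2779

0.278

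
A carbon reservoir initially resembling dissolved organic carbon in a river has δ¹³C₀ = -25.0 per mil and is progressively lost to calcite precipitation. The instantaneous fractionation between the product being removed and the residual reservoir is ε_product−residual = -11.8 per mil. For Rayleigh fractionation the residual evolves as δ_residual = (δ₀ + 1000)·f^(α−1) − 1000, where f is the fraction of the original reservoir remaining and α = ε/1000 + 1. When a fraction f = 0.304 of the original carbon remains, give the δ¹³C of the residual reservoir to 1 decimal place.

Rayleigh residual: δ_res = (δ₀ + 1000)·f^(α−1) − 1000
α = ε/1000 + 1 = 0.98820, so α − 1 = -0.01180
f^(α−1) = 0.304^(-0.01180) = 1.014150
δ_res = (-25.0 + 1000) × 1.014150 − 1000 = 988.796 − 1000 = -11.20 per mil

-11.2 per mil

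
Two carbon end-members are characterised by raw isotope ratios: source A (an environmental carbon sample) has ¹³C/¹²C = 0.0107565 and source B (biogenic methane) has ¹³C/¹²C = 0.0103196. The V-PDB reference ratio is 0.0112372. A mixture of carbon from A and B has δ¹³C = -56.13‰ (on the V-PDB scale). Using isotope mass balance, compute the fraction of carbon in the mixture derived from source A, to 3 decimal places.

0.657

δ_A = (0.0107565/0.0112372 − 1)×1000 = (0.957222 − 1)×1000 = -42.778‰
δ_B = (0.0103196/0.0112372 − 1)×1000 = (0.918343 − 1)×1000 = -81.657‰
f_A = (δ_mix − δ_B)/(δ_A − δ_B) = (-56.13 − (-81.657))/(-42.778 − (-81.657))
f_A = 25.527 / 38.880 = 0.6566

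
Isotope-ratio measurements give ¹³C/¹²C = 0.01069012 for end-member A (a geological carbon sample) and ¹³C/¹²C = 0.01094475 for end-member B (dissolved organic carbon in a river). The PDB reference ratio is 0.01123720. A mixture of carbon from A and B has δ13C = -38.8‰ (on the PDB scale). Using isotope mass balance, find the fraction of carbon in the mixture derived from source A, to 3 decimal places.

δ_A = (0.01069012/0.01123720 − 1)×1000 = (0.951315 − 1)×1000 = -48.685‰
δ_B = (0.01094475/0.01123720 − 1)×1000 = (0.973975 − 1)×1000 = -26.025‰
f_A = (δ_mix − δ_B)/(δ_A − δ_B) = (-38.8 − (-26.025))/(-48.685 − (-26.025))
f_A = -12.775 / -22.660 = 0.5638

0.564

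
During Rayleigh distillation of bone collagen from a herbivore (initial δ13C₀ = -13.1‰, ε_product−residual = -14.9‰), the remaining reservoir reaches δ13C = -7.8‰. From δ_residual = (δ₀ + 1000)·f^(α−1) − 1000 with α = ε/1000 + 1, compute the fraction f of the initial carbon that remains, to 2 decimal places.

0.70

α − 1 = ε/1000 = -0.0149
(δ_res + 1000)/(δ₀ + 1000) = (-7.8 + 1000)/(-13.1 + 1000) = 992.2/986.9 = 1.005370
f = 1.005370^(1/-0.0149) = exp(ln(1.005370)/-0.0149) = exp(0.00536/-0.0149)
f = exp(-0.3595) = 0.6981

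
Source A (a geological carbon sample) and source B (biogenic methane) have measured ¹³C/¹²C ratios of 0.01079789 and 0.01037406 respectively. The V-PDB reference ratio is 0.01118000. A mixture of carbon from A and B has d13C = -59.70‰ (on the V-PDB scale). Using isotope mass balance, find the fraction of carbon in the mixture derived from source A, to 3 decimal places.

δ_A = (0.01079789/0.01118000 − 1)×1000 = (0.965822 − 1)×1000 = -34.178‰
δ_B = (0.01037406/0.01118000 − 1)×1000 = (0.927912 − 1)×1000 = -72.088‰
f_A = (δ_mix − δ_B)/(δ_A − δ_B) = (-59.70 − (-72.088))/(-34.178 − (-72.088))
f_A = 12.388 / 37.910 = 0.3268

0.327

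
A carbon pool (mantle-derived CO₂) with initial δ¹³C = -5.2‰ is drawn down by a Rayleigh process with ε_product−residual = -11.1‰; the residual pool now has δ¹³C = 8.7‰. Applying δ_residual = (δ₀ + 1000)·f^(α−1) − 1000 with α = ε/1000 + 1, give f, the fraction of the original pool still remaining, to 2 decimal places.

α − 1 = ε/1000 = -0.0111
(δ_res + 1000)/(δ₀ + 1000) = (8.7 + 1000)/(-5.2 + 1000) = 1008.7/994.8 = 1.013973
f = 1.013973^(1/-0.0111) = exp(ln(1.013973)/-0.0111) = exp(0.01388/-0.0111)
f = exp(-1.2501) = 0.2865

0.29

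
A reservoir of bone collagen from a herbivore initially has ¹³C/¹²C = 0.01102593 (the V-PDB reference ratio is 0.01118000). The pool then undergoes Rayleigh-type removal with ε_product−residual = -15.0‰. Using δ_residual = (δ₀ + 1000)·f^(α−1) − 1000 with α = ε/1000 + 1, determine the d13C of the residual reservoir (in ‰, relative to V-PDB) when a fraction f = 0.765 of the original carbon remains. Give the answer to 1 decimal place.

-9.8‰

δ₀ = (0.01102593/0.01118000 − 1)×1000 = (0.986219 − 1)×1000 = -13.781‰
α − 1 = ε/1000 = -0.0150
f^(α−1) = 0.765^(-0.0150) = 1.004026
δ_res = (-13.781 + 1000) × 1.004026 − 1000 = 990.190 − 1000 = -9.81‰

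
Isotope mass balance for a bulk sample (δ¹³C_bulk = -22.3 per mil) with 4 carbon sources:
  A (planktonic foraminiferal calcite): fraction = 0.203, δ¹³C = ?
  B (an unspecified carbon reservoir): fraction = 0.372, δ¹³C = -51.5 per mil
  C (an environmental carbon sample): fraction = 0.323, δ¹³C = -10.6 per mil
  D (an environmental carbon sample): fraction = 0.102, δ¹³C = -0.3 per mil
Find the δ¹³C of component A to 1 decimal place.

1.5 per mil

Isotope mass balance: δ_bulk = Σ fᵢ·δᵢ.
-22.3 = 0.203×δ_A + 0.372×(-51.5) + 0.323×(-10.6) + 0.102×(-0.3)
0.203·δ_A = -22.3 − (-22.612) = 0.312
δ_A = 0.312 / 0.203 = 1.54 per mil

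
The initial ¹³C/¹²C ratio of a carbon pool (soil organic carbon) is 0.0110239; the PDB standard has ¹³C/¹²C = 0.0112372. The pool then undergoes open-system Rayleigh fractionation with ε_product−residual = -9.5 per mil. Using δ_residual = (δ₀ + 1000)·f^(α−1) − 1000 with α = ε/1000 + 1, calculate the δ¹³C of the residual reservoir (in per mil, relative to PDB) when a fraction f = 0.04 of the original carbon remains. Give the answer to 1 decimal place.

11.5 per mil

δ₀ = (0.0110239/0.0112372 − 1)×1000 = (0.981018 − 1)×1000 = -18.982 per mil
α − 1 = ε/1000 = -0.0095
f^(α−1) = 0.04^(-0.0095) = 1.031052
δ_res = (-18.982 + 1000) × 1.031052 − 1000 = 1011.481 − 1000 = 11.48 per mil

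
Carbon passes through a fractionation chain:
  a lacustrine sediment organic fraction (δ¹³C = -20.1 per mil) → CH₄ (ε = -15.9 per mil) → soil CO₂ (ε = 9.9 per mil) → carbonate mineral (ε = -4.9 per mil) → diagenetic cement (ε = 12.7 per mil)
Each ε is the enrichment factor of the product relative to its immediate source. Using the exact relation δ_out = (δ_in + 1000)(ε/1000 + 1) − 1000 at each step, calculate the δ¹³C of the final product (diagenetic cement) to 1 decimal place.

-18.6 per mil

step 1: δ = (-20.10 + 1000)·(-15.9/1000 + 1) − 1000 = -35.68 per mil
step 2: δ = (-35.68 + 1000)·(9.9/1000 + 1) − 1000 = -26.13 per mil
step 3: δ = (-26.13 + 1000)·(-4.9/1000 + 1) − 1000 = -30.91 per mil
step 4: δ = (-30.91 + 1000)·(12.7/1000 + 1) − 1000 = -18.60 per mil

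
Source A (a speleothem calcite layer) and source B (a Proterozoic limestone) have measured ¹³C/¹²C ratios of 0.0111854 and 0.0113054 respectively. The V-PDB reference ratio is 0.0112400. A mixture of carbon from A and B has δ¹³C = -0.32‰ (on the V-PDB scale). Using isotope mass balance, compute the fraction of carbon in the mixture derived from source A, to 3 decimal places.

δ_A = (0.0111854/0.0112400 − 1)×1000 = (0.995142 − 1)×1000 = -4.858‰
δ_B = (0.0113054/0.0112400 − 1)×1000 = (1.005819 − 1)×1000 = 5.819‰
f_A = (δ_mix − δ_B)/(δ_A − δ_B) = (-0.32 − (5.819))/(-4.858 − (5.819))
f_A = -6.139 / -10.676 = 0.5750

0.575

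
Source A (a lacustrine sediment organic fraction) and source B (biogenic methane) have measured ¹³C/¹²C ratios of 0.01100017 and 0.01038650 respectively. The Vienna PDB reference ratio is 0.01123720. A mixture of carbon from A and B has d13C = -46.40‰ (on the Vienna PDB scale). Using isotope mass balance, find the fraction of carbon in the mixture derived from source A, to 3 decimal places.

δ_A = (0.01100017/0.01123720 − 1)×1000 = (0.978907 − 1)×1000 = -21.093‰
δ_B = (0.01038650/0.01123720 − 1)×1000 = (0.924296 − 1)×1000 = -75.704‰
f_A = (δ_mix − δ_B)/(δ_A − δ_B) = (-46.40 − (-75.704))/(-21.093 − (-75.704))
f_A = 29.304 / 54.611 = 0.5366

0.537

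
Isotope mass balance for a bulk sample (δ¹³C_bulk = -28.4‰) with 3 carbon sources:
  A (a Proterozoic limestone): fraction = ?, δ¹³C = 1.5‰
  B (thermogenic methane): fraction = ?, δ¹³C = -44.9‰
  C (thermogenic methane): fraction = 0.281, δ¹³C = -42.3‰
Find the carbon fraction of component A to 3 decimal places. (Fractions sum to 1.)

Let f_A and f_B be the unknown fractions; fractions sum to 1 so f_A + f_B = 0.719.
Mass balance: Σ fᵢ·δᵢ = δ_bulk ⇒ f_A·(1.5) + f_B·(-44.9) = -28.4 − (-11.886) = -16.514
Substitute f_B = 0.719 − f_A:
f_A·(1.5 − -44.9) = -16.514 − 0.719×(-44.9) = 15.769
f_A = 15.769 / 46.4 = 0.3399

0.340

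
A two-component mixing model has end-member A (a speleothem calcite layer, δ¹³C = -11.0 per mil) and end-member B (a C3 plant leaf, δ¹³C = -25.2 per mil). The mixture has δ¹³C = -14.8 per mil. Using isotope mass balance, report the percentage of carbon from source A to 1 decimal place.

73.2%

δ_mix = f_A·δ_A + (1 − f_A)·δ_B  ⇒  f_A = (δ_mix − δ_B)/(δ_A − δ_B)
f_A = (-14.8 − (-25.2)) / (-11.0 − (-25.2))
f_A = 10.4 / 14.2 = 0.7324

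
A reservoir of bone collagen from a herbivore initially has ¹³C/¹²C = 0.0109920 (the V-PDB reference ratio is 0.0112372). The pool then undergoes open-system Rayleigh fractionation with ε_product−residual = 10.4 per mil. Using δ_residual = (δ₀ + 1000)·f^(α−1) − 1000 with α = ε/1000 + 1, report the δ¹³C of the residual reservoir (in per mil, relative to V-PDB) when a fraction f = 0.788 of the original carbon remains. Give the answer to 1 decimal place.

δ₀ = (0.0109920/0.0112372 − 1)×1000 = (0.978180 − 1)×1000 = -21.820 per mil
α − 1 = ε/1000 = 0.0104
f^(α−1) = 0.788^(0.0104) = 0.997525
δ_res = (-21.820 + 1000) × 0.997525 − 1000 = 975.759 − 1000 = -24.24 per mil

-24.2 per mil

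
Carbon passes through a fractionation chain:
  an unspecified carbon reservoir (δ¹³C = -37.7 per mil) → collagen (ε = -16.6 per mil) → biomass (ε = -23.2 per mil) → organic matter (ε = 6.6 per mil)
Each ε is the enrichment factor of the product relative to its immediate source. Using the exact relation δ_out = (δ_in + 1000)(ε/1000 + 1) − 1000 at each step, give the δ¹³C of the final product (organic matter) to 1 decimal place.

-69.5 per mil

step 1: δ = (-37.70 + 1000)·(-16.6/1000 + 1) − 1000 = -53.67 per mil
step 2: δ = (-53.67 + 1000)·(-23.2/1000 + 1) − 1000 = -75.63 per mil
step 3: δ = (-75.63 + 1000)·(6.6/1000 + 1) − 1000 = -69.53 per mil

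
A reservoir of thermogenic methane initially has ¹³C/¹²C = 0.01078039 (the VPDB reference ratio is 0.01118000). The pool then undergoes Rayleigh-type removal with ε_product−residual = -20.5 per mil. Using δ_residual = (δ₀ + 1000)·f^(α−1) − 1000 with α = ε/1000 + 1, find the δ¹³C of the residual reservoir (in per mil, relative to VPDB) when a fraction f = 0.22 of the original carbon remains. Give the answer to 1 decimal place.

-5.3 per mil

δ₀ = (0.01078039/0.01118000 − 1)×1000 = (0.964257 − 1)×1000 = -35.743 per mil
α − 1 = ε/1000 = -0.0205
f^(α−1) = 0.22^(-0.0205) = 1.031526
δ_res = (-35.743 + 1000) × 1.031526 − 1000 = 994.656 − 1000 = -5.34 per mil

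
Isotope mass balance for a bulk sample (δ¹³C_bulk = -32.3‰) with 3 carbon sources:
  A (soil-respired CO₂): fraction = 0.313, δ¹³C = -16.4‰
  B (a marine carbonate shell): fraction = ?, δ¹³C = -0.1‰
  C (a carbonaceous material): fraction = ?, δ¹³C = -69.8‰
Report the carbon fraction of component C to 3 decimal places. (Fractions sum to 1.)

0.389

Let f_C and f_B be the unknown fractions; fractions sum to 1 so f_C + f_B = 0.687.
Mass balance: Σ fᵢ·δᵢ = δ_bulk ⇒ f_C·(-69.8) + f_B·(-0.1) = -32.3 − (-5.133) = -27.167
Substitute f_B = 0.687 − f_C:
f_C·(-69.8 − -0.1) = -27.167 − 0.687×(-0.1) = -27.098
f_C = -27.098 / -69.7 = 0.3888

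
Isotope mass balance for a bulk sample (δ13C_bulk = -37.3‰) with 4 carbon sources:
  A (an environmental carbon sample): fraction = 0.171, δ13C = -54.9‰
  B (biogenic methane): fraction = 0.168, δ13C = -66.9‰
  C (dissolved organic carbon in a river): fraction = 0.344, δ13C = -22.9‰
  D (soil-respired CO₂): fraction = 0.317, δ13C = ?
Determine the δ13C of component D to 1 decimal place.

Isotope mass balance: δ_bulk = Σ fᵢ·δᵢ.
-37.3 = 0.171×(-54.9) + 0.168×(-66.9) + 0.344×(-22.9) + 0.317×δ_D
0.317·δ_D = -37.3 − (-28.505) = -8.795
δ_D = -8.795 / 0.317 = -27.75‰

-27.7‰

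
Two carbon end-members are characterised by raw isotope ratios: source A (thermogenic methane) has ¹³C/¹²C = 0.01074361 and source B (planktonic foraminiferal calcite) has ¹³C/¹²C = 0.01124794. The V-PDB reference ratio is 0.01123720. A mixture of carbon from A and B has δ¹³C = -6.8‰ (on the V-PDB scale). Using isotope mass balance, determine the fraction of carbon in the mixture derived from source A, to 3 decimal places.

0.173

δ_A = (0.01074361/0.01123720 − 1)×1000 = (0.956075 − 1)×1000 = -43.925‰
δ_B = (0.01124794/0.01123720 − 1)×1000 = (1.000956 − 1)×1000 = 0.956‰
f_A = (δ_mix − δ_B)/(δ_A − δ_B) = (-6.8 − (0.956))/(-43.925 − (0.956))
f_A = -7.756 / -44.880 = 0.1728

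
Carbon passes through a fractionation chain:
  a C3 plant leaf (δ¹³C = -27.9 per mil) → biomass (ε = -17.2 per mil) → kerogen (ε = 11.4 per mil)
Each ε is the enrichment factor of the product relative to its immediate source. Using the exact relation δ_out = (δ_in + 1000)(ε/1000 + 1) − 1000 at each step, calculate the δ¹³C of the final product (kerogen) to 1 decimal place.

-33.7 per mil

step 1: δ = (-27.90 + 1000)·(-17.2/1000 + 1) − 1000 = -44.62 per mil
step 2: δ = (-44.62 + 1000)·(11.4/1000 + 1) − 1000 = -33.73 per mil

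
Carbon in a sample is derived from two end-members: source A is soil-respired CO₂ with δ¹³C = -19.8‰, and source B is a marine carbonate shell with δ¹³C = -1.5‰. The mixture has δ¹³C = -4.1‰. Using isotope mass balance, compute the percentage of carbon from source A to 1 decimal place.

14.2%

δ_mix = f_A·δ_A + (1 − f_A)·δ_B  ⇒  f_A = (δ_mix − δ_B)/(δ_A − δ_B)
f_A = (-4.1 − (-1.5)) / (-19.8 − (-1.5))
f_A = -2.6 / -18.3 = 0.1421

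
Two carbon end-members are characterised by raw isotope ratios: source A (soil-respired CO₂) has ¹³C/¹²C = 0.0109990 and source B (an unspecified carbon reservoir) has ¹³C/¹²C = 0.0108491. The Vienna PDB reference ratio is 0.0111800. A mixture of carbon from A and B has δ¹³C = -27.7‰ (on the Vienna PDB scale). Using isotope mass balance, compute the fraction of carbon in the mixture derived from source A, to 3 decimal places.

δ_A = (0.0109990/0.0111800 − 1)×1000 = (0.983810 − 1)×1000 = -16.190‰
δ_B = (0.0108491/0.0111800 − 1)×1000 = (0.970403 − 1)×1000 = -29.597‰
f_A = (δ_mix − δ_B)/(δ_A − δ_B) = (-27.7 − (-29.597))/(-16.190 − (-29.597))
f_A = 1.897 / 13.408 = 0.1415

0.142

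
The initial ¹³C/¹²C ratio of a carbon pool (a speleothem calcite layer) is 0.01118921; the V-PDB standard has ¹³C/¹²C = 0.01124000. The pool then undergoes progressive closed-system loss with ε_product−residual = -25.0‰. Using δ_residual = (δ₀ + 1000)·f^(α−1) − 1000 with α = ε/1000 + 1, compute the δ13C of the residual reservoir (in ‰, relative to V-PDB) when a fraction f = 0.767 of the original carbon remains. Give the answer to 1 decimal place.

δ₀ = (0.01118921/0.01124000 − 1)×1000 = (0.995481 − 1)×1000 = -4.519‰
α − 1 = ε/1000 = -0.0250
f^(α−1) = 0.767^(-0.0250) = 1.006654
δ_res = (-4.519 + 1000) × 1.006654 − 1000 = 1002.105 − 1000 = 2.11‰

2.1‰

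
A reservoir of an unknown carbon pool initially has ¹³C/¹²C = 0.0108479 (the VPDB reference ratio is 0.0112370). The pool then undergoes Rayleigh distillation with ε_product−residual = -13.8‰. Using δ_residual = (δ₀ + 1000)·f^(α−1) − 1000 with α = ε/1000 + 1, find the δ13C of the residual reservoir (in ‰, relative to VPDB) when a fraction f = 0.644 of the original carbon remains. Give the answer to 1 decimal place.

-28.7‰

δ₀ = (0.0108479/0.0112370 − 1)×1000 = (0.965373 − 1)×1000 = -34.627‰
α − 1 = ε/1000 = -0.0138
f^(α−1) = 0.644^(-0.0138) = 1.006091
δ_res = (-34.627 + 1000) × 1.006091 − 1000 = 971.254 − 1000 = -28.75‰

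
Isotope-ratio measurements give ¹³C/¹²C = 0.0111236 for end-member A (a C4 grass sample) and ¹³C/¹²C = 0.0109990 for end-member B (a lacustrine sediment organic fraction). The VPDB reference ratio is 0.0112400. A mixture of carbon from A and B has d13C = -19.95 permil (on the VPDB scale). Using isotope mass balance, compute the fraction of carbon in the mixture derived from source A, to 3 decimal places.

0.135

δ_A = (0.0111236/0.0112400 − 1)×1000 = (0.989644 − 1)×1000 = -10.356 permil
δ_B = (0.0109990/0.0112400 − 1)×1000 = (0.978559 − 1)×1000 = -21.441 permil
f_A = (δ_mix − δ_B)/(δ_A − δ_B) = (-19.95 − (-21.441))/(-10.356 − (-21.441))
f_A = 1.491 / 11.085 = 0.1345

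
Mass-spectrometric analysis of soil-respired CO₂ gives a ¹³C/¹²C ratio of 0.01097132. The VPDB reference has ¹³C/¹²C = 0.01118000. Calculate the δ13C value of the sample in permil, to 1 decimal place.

δ13C = (R_sample / R_standard − 1) × 1000
R_sample / R_standard = 0.01097132 / 0.01118000 = 0.981335
δ13C = (0.981335 − 1) × 1000 = -18.67 permil

-18.7 permil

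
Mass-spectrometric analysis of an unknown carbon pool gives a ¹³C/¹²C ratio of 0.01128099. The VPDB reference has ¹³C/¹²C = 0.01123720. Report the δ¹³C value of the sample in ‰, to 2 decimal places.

δ¹³C = (R_sample / R_standard − 1) × 1000
R_sample / R_standard = 0.01128099 / 0.01123720 = 1.003897
δ¹³C = (1.003897 − 1) × 1000 = 3.897‰

3.90‰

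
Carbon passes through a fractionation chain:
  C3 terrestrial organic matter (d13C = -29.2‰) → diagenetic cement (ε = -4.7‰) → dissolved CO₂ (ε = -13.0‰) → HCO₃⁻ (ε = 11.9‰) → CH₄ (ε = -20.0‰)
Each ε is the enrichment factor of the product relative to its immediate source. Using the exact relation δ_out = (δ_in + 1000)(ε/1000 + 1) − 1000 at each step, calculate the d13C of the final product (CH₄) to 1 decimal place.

-54.3‰

step 1: δ = (-29.20 + 1000)·(-4.7/1000 + 1) − 1000 = -33.76‰
step 2: δ = (-33.76 + 1000)·(-13.0/1000 + 1) − 1000 = -46.32‰
step 3: δ = (-46.32 + 1000)·(11.9/1000 + 1) − 1000 = -34.98‰
step 4: δ = (-34.98 + 1000)·(-20.0/1000 + 1) − 1000 = -54.28‰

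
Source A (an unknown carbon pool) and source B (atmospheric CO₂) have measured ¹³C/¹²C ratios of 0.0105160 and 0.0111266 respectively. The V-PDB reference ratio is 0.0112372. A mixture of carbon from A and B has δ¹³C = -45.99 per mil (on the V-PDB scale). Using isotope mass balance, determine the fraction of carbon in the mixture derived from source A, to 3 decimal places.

δ_A = (0.0105160/0.0112372 − 1)×1000 = (0.935820 − 1)×1000 = -64.180 per mil
δ_B = (0.0111266/0.0112372 − 1)×1000 = (0.990158 − 1)×1000 = -9.842 per mil
f_A = (δ_mix − δ_B)/(δ_A − δ_B) = (-45.99 − (-9.842))/(-64.180 − (-9.842))
f_A = -36.148 / -54.337 = 0.6652

0.665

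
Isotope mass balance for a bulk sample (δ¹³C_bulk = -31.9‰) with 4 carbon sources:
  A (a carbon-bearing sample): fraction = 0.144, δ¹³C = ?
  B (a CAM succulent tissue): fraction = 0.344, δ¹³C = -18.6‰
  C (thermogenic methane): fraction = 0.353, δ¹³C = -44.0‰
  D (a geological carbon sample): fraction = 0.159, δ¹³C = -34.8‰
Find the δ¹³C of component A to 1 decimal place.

-30.8‰

Isotope mass balance: δ_bulk = Σ fᵢ·δᵢ.
-31.9 = 0.144×δ_A + 0.344×(-18.6) + 0.353×(-44.0) + 0.159×(-34.8)
0.144·δ_A = -31.9 − (-27.464) = -4.436
δ_A = -4.436 / 0.144 = -30.81‰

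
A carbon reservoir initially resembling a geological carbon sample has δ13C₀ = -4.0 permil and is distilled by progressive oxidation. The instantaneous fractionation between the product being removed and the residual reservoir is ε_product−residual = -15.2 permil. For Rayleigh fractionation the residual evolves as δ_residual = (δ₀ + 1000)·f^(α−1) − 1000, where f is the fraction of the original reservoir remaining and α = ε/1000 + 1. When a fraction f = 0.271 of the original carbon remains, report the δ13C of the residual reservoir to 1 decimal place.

16.0 permil

Rayleigh residual: δ_res = (δ₀ + 1000)·f^(α−1) − 1000
α = ε/1000 + 1 = 0.98480, so α − 1 = -0.01520
f^(α−1) = 0.271^(-0.01520) = 1.020044
δ_res = (-4.0 + 1000) × 1.020044 − 1000 = 1015.964 − 1000 = 15.96 permil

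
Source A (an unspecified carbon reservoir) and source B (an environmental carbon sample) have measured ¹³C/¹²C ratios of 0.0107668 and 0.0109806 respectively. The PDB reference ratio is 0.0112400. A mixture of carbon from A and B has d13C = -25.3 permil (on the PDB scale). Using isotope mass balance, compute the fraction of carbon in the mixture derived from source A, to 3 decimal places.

0.117

δ_A = (0.0107668/0.0112400 − 1)×1000 = (0.957900 − 1)×1000 = -42.100 permil
δ_B = (0.0109806/0.0112400 − 1)×1000 = (0.976922 − 1)×1000 = -23.078 permil
f_A = (δ_mix − δ_B)/(δ_A − δ_B) = (-25.3 − (-23.078))/(-42.100 − (-23.078))
f_A = -2.222 / -19.021 = 0.1168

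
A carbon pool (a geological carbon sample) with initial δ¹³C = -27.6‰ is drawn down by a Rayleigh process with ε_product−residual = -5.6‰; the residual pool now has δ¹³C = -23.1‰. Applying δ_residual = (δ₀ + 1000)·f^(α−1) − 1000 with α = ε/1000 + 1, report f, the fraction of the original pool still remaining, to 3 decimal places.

0.438

α − 1 = ε/1000 = -0.0056
(δ_res + 1000)/(δ₀ + 1000) = (-23.1 + 1000)/(-27.6 + 1000) = 976.9/972.4 = 1.004628
f = 1.004628^(1/-0.0056) = exp(ln(1.004628)/-0.0056) = exp(0.00462/-0.0056)
f = exp(-0.8245) = 0.4385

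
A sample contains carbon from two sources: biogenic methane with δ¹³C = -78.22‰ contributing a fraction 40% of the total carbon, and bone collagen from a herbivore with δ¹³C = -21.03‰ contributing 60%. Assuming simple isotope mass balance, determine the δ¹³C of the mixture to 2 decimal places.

-43.91‰

δ_mix = f_A·δ_A + f_B·δ_B
δ_mix = 0.40 × (-78.22) + 0.60 × (-21.03)
δ_mix = -31.288 + -12.618 = -43.906‰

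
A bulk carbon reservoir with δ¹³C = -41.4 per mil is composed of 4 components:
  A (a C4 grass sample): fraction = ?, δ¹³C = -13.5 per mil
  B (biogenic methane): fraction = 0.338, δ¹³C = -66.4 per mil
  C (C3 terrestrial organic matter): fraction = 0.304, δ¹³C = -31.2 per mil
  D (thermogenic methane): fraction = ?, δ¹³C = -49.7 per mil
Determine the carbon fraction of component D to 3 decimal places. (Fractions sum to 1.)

0.128

Let f_D and f_A be the unknown fractions; fractions sum to 1 so f_D + f_A = 0.358.
Mass balance: Σ fᵢ·δᵢ = δ_bulk ⇒ f_D·(-49.7) + f_A·(-13.5) = -41.4 − (-31.928) = -9.472
Substitute f_A = 0.358 − f_D:
f_D·(-49.7 − -13.5) = -9.472 − 0.358×(-13.5) = -4.639
f_D = -4.639 / -36.2 = 0.1281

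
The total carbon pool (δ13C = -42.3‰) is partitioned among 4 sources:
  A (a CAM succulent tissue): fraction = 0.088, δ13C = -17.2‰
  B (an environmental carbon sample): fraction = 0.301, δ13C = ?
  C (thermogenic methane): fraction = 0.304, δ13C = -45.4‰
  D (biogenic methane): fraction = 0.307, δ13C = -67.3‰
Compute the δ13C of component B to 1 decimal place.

-21.0‰

Isotope mass balance: δ_bulk = Σ fᵢ·δᵢ.
-42.3 = 0.088×(-17.2) + 0.301×δ_B + 0.304×(-45.4) + 0.307×(-67.3)
0.301·δ_B = -42.3 − (-35.976) = -6.324
δ_B = -6.324 / 0.301 = -21.01‰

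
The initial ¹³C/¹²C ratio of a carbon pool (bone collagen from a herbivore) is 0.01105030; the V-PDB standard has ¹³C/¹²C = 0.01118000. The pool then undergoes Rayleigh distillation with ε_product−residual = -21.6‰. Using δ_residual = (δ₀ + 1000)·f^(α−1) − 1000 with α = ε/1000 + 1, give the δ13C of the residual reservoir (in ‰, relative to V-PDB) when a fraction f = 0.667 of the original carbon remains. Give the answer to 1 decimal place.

-2.9‰

δ₀ = (0.01105030/0.01118000 − 1)×1000 = (0.988399 − 1)×1000 = -11.601‰
α − 1 = ε/1000 = -0.0216
f^(α−1) = 0.667^(-0.0216) = 1.008786
δ_res = (-11.601 + 1000) × 1.008786 − 1000 = 997.083 − 1000 = -2.92‰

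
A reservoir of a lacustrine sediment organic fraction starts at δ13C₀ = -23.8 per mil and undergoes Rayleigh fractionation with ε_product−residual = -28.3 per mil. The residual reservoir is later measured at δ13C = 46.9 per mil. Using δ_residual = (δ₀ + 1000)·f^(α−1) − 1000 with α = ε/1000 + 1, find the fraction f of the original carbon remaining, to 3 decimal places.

0.085

α − 1 = ε/1000 = -0.0283
(δ_res + 1000)/(δ₀ + 1000) = (46.9 + 1000)/(-23.8 + 1000) = 1046.9/976.2 = 1.072424
f = 1.072424^(1/-0.0283) = exp(ln(1.072424)/-0.0283) = exp(0.06992/-0.0283)
f = exp(-2.4707) = 0.0845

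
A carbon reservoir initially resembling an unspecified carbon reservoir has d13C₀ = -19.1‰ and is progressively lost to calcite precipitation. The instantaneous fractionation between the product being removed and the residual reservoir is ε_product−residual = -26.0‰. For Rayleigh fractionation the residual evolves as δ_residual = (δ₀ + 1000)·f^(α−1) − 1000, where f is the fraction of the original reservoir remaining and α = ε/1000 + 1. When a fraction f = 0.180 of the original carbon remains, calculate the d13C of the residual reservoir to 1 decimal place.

Rayleigh residual: δ_res = (δ₀ + 1000)·f^(α−1) − 1000
α = ε/1000 + 1 = 0.97400, so α − 1 = -0.02600
f^(α−1) = 0.180^(-0.02600) = 1.045594
δ_res = (-19.1 + 1000) × 1.045594 − 1000 = 1025.623 − 1000 = 25.62‰

25.6‰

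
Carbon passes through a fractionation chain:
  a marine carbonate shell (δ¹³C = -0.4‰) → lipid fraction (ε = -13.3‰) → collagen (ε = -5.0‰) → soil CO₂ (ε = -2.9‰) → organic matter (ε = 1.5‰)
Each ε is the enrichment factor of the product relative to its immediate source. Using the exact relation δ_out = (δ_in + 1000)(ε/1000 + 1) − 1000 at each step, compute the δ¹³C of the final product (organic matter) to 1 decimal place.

step 1: δ = (-0.40 + 1000)·(-13.3/1000 + 1) − 1000 = -13.69‰
step 2: δ = (-13.69 + 1000)·(-5.0/1000 + 1) − 1000 = -18.63‰
step 3: δ = (-18.63 + 1000)·(-2.9/1000 + 1) − 1000 = -21.47‰
step 4: δ = (-21.47 + 1000)·(1.5/1000 + 1) − 1000 = -20.00‰

-20.0‰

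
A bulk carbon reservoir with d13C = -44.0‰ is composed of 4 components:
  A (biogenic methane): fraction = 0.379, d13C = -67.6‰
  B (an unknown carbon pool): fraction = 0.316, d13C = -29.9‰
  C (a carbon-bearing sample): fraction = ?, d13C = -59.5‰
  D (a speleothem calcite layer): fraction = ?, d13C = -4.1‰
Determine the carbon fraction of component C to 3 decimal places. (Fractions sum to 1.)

0.139

Let f_C and f_D be the unknown fractions; fractions sum to 1 so f_C + f_D = 0.305.
Mass balance: Σ fᵢ·δᵢ = δ_bulk ⇒ f_C·(-59.5) + f_D·(-4.1) = -44.0 − (-35.069) = -8.931
Substitute f_D = 0.305 − f_C:
f_C·(-59.5 − -4.1) = -8.931 − 0.305×(-4.1) = -7.681
f_C = -7.681 / -55.4 = 0.1386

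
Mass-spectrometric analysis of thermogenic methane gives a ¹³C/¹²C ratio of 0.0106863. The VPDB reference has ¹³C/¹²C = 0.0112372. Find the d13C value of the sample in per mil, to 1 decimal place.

-49.0 per mil

d13C = (R_sample / R_standard − 1) × 1000
R_sample / R_standard = 0.0106863 / 0.0112372 = 0.950975
d13C = (0.950975 − 1) × 1000 = -49.02 per mil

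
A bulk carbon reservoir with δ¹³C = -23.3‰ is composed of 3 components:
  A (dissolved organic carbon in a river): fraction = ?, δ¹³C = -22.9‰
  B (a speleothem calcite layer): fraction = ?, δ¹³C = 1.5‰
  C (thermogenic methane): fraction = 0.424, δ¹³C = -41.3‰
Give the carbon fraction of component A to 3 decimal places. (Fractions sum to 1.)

Let f_A and f_B be the unknown fractions; fractions sum to 1 so f_A + f_B = 0.576.
Mass balance: Σ fᵢ·δᵢ = δ_bulk ⇒ f_A·(-22.9) + f_B·(1.5) = -23.3 − (-17.511) = -5.789
Substitute f_B = 0.576 − f_A:
f_A·(-22.9 − 1.5) = -5.789 − 0.576×(1.5) = -6.653
f_A = -6.653 / -24.4 = 0.2727

0.273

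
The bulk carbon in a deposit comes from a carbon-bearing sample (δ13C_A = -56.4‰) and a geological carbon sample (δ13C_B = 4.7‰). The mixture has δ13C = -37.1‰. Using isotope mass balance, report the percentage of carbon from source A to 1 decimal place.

68.4%

δ_mix = f_A·δ_A + (1 − f_A)·δ_B  ⇒  f_A = (δ_mix − δ_B)/(δ_A − δ_B)
f_A = (-37.1 − (4.7)) / (-56.4 − (4.7))
f_A = -41.8 / -61.1 = 0.6841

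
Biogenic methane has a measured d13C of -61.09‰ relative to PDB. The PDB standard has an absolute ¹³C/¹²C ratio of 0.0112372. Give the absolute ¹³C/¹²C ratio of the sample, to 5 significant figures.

R_sample = R_standard × (d13C/1000 + 1)
R_sample = 0.0112372 × (-61.09/1000 + 1) = 0.0112372 × 0.938910
R_sample = 0.0105507

0.010551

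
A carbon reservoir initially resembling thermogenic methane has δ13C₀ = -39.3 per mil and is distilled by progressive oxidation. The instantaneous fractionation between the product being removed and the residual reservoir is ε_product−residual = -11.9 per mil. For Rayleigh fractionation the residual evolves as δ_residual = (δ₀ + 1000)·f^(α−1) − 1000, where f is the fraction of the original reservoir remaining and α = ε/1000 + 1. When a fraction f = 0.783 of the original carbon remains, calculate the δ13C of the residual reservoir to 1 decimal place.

-36.5 per mil

Rayleigh residual: δ_res = (δ₀ + 1000)·f^(α−1) − 1000
α = ε/1000 + 1 = 0.98810, so α − 1 = -0.01190
f^(α−1) = 0.783^(-0.01190) = 1.002915
δ_res = (-39.3 + 1000) × 1.002915 − 1000 = 963.501 − 1000 = -36.50 per mil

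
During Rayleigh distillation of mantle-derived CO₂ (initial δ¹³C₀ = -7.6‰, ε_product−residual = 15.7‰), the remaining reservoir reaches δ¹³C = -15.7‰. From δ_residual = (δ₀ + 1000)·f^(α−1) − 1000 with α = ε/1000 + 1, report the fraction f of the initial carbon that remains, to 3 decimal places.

0.593

α − 1 = ε/1000 = 0.0157
(δ_res + 1000)/(δ₀ + 1000) = (-15.7 + 1000)/(-7.6 + 1000) = 984.3/992.4 = 0.991838
f = 0.991838^(1/0.0157) = exp(ln(0.991838)/0.0157) = exp(-0.00820/0.0157)
f = exp(-0.5220) = 0.5933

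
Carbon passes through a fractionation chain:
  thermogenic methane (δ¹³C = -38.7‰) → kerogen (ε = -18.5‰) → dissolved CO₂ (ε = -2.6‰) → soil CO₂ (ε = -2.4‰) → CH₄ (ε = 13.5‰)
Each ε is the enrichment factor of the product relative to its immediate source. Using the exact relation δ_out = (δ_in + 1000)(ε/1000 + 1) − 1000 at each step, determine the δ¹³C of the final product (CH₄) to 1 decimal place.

-48.5‰

step 1: δ = (-38.70 + 1000)·(-18.5/1000 + 1) − 1000 = -56.48‰
step 2: δ = (-56.48 + 1000)·(-2.6/1000 + 1) − 1000 = -58.94‰
step 3: δ = (-58.94 + 1000)·(-2.4/1000 + 1) − 1000 = -61.20‰
step 4: δ = (-61.20 + 1000)·(13.5/1000 + 1) − 1000 = -48.52‰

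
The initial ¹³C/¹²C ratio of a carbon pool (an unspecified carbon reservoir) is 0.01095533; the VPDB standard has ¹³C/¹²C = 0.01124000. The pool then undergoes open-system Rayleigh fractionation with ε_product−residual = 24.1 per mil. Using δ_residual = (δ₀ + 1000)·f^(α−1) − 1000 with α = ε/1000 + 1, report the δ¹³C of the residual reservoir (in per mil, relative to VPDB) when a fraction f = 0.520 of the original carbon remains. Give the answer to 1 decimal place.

δ₀ = (0.01095533/0.01124000 − 1)×1000 = (0.974673 − 1)×1000 = -25.327 per mil
α − 1 = ε/1000 = 0.0241
f^(α−1) = 0.520^(0.0241) = 0.984364
δ_res = (-25.327 + 1000) × 0.984364 − 1000 = 959.433 − 1000 = -40.57 per mil

-40.6 per mil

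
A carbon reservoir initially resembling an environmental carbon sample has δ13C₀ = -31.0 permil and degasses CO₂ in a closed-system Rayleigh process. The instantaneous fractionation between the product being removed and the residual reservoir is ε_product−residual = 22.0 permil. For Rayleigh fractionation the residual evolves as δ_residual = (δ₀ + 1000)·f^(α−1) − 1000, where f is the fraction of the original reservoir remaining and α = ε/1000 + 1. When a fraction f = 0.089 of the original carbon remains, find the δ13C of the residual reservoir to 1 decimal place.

Rayleigh residual: δ_res = (δ₀ + 1000)·f^(α−1) − 1000
α = ε/1000 + 1 = 1.02200, so α − 1 = 0.02200
f^(α−1) = 0.089^(0.02200) = 0.948171
δ_res = (-31.0 + 1000) × 0.948171 − 1000 = 918.778 − 1000 = -81.22 permil

-81.2 permil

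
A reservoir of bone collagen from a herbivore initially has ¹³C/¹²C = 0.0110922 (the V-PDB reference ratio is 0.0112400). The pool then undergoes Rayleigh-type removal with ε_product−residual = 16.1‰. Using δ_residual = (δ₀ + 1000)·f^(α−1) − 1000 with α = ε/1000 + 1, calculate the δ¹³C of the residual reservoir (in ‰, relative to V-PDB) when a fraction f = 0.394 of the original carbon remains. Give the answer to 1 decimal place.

-27.8‰

δ₀ = (0.0110922/0.0112400 − 1)×1000 = (0.986851 − 1)×1000 = -13.149‰
α − 1 = ε/1000 = 0.0161
f^(α−1) = 0.394^(0.0161) = 0.985116
δ_res = (-13.149 + 1000) × 0.985116 − 1000 = 972.163 − 1000 = -27.84‰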